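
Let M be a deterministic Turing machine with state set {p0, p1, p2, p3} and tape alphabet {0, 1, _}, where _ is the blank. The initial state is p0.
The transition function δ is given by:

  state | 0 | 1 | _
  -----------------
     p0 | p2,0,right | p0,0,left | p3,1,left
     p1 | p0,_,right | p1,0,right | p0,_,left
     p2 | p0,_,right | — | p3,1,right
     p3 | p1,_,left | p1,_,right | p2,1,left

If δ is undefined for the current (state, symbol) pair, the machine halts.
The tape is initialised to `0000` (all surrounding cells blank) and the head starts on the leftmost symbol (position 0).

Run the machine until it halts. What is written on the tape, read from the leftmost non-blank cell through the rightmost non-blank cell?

11101_1001

p0 | _____[0]000_   read 0 → write 0, move right, go to p2
p2 | _____0[0]00_   read 0 → write _, move right, go to p0
p0 | _____0_[0]0_   read 0 → write 0, move right, go to p2
p2 | _____0_0[0]_   read 0 → write _, move right, go to p0
p0 | _____0_0_[_]   read _ → write 1, move left, go to p3
p3 | _____0_0[_]1   read _ → write 1, move left, go to p2
p2 | _____0_[0]11   read 0 → write _, move right, go to p0
p0 | _____0__[1]1   read 1 → write 0, move left, go to p0
p0 | _____0_[_]01   read _ → write 1, move left, go to p3
p3 | _____0[_]101   read _ → write 1, move left, go to p2
p2 | _____[0]1101   read 0 → write _, move right, go to p0
p0 | ______[1]101   read 1 → write 0, move left, go to p0
p0 | _____[_]0101   read _ → write 1, move left, go to p3
p3 | ____[_]10101   read _ → write 1, move left, go to p2
p2 | ___[_]110101   read _ → write 1, move right, go to p3
p3 | ___1[1]10101   read 1 → write _, move right, go to p1
p1 | ___1_[1]0101   read 1 → write 0, move right, go to p1
p1 | ___1_0[0]101   read 0 → write _, move right, go to p0
p0 | ___1_0_[1]01   read 1 → write 0, move left, go to p0
p0 | ___1_0[_]001   read _ → write 1, move left, go to p3
p3 | ___1_[0]1001   read 0 → write _, move left, go to p1
p1 | ___1[_]_1001   read _ → write _, move left, go to p0
p0 | ___[1]__1001   read 1 → write 0, move left, go to p0
p0 | __[_]0__1001   read _ → write 1, move left, go to p3
p3 | _[_]10__1001   read _ → write 1, move left, go to p2
p2 | [_]110__1001   read _ → write 1, move right, go to p3
p3 | 1[1]10__1001   read 1 → write _, move right, go to p1
p1 | 1_[1]0__1001   read 1 → write 0, move right, go to p1
p1 | 1_0[0]__1001   read 0 → write _, move right, go to p0
p0 | 1_0_[_]_1001   read _ → write 1, move left, go to p3
p3 | 1_0[_]1_1001   read _ → write 1, move left, go to p2
p2 | 1_[0]11_1001   read 0 → write _, move right, go to p0
p0 | 1__[1]1_1001   read 1 → write 0, move left, go to p0
p0 | 1_[_]01_1001   read _ → write 1, move left, go to p3
p3 | 1[_]101_1001   read _ → write 1, move left, go to p2
p2 | [1]1101_1001
The non-blank tape span at halt is 11101_1001.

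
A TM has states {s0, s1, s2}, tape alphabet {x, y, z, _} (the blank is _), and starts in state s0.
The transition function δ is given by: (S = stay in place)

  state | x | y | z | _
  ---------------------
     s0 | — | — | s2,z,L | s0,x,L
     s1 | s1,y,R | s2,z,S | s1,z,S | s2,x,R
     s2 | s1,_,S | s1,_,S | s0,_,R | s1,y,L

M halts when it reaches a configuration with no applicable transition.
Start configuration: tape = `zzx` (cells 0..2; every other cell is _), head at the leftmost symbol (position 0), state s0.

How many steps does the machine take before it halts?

s0 | __[z]zx   read z → write z, move L, go to s2
s2 | _[_]zzx   read _ → write y, move L, go to s1
s1 | [_]yzzx   read _ → write x, move R, go to s2
s2 | x[y]zzx   read y → write _, move S, go to s1
s1 | x[_]zzx   read _ → write x, move R, go to s2
s2 | xx[z]zx   read z → write _, move R, go to s0
s0 | xx_[z]x   read z → write z, move L, go to s2
s2 | xx[_]zx   read _ → write y, move L, go to s1
s1 | x[x]yzx   read x → write y, move R, go to s1
s1 | xy[y]zx   read y → write z, move S, go to s2
s2 | xy[z]zx   read z → write _, move R, go to s0
s0 | xy_[z]x   read z → write z, move L, go to s2
s2 | xy[_]zx   read _ → write y, move L, go to s1
s1 | x[y]yzx   read y → write z, move S, go to s2
s2 | x[z]yzx   read z → write _, move R, go to s0
s0 | x_[y]zx
M halts after 15 transitions.

15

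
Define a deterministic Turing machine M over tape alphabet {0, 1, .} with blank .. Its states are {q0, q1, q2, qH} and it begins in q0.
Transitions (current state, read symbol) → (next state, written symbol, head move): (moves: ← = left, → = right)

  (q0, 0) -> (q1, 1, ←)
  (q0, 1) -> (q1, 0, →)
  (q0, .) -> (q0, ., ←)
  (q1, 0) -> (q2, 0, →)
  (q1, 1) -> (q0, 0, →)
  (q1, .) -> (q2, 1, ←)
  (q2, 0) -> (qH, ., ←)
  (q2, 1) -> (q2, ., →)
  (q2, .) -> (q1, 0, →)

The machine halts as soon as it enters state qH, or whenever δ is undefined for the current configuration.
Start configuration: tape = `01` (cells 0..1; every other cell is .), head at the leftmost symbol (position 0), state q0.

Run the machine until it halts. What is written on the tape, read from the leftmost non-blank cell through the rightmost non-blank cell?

q0 | ..[0]1..   read 0 → write 1, move ←, go to q1
q1 | .[.]11..   read . → write 1, move ←, go to q2
q2 | [.]111..   read . → write 0, move →, go to q1
q1 | 0[1]11..   read 1 → write 0, move →, go to q0
q0 | 00[1]1..   read 1 → write 0, move →, go to q1
q1 | 000[1]..   read 1 → write 0, move →, go to q0
q0 | 0000[.].   read . → write ., move ←, go to q0
q0 | 000[0]..   read 0 → write 1, move ←, go to q1
q1 | 00[0]1..   read 0 → write 0, move →, go to q2
q2 | 000[1]..   read 1 → write ., move →, go to q2
q2 | 000.[.].   read . → write 0, move →, go to q1
q1 | 000.0[.]   read . → write 1, move ←, go to q2
q2 | 000.[0]1   read 0 → write ., move ←, go to qH
qH | 000[.].1
The non-blank tape span at halt is 000..1.

000..1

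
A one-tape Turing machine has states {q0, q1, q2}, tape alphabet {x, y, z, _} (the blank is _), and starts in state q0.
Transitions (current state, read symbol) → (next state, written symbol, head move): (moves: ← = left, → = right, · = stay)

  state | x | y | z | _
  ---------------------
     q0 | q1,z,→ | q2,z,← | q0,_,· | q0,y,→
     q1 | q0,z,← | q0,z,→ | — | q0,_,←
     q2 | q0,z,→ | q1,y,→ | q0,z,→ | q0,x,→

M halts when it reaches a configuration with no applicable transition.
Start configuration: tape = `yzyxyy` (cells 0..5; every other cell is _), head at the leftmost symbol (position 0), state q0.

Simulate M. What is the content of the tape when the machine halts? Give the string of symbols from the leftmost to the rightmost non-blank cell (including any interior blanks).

xyyzxyy

state=q0 head=0 tape=_[y]zyxyy   (q0,y)→(q2,z,←)
state=q2 head=-1 tape=[_]zzyxyy   (q2,_)→(q0,x,→)
state=q0 head=0 tape=x[z]zyxyy   (q0,z)→(q0,_,·)
state=q0 head=0 tape=x[_]zyxyy   (q0,_)→(q0,y,→)
state=q0 head=1 tape=xy[z]yxyy   (q0,z)→(q0,_,·)
state=q0 head=1 tape=xy[_]yxyy   (q0,_)→(q0,y,→)
state=q0 head=2 tape=xyy[y]xyy   (q0,y)→(q2,z,←)
state=q2 head=1 tape=xy[y]zxyy   (q2,y)→(q1,y,→)
state=q1 head=2 tape=xyy[z]xyy
The non-blank tape span at halt is xyyzxyy.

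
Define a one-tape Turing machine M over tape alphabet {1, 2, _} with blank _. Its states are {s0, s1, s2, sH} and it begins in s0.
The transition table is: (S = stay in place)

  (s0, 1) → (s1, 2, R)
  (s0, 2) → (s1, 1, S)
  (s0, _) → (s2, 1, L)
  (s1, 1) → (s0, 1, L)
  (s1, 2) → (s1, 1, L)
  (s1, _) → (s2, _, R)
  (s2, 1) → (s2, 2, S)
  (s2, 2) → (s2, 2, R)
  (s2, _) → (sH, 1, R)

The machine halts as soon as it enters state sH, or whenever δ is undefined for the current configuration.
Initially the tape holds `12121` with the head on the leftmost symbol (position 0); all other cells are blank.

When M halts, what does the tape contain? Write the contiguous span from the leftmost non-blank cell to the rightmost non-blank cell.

s0 | _[1]2121__   read 1 → write 2, move R, go to s1
s1 | _2[2]121__   read 2 → write 1, move L, go to s1
s1 | _[2]1121__   read 2 → write 1, move L, go to s1
s1 | [_]11121__   read _ → write _, move R, go to s2
s2 | _[1]1121__   read 1 → write 2, move S, go to s2
s2 | _[2]1121__   read 2 → write 2, move R, go to s2
s2 | _2[1]121__   read 1 → write 2, move S, go to s2
s2 | _2[2]121__   read 2 → write 2, move R, go to s2
s2 | _22[1]21__   read 1 → write 2, move S, go to s2
s2 | _22[2]21__   read 2 → write 2, move R, go to s2
s2 | _222[2]1__   read 2 → write 2, move R, go to s2
s2 | _2222[1]__   read 1 → write 2, move S, go to s2
s2 | _2222[2]__   read 2 → write 2, move R, go to s2
s2 | _22222[_]_   read _ → write 1, move R, go to sH
sH | _222221[_]
The non-blank tape span at halt is 222221.

222221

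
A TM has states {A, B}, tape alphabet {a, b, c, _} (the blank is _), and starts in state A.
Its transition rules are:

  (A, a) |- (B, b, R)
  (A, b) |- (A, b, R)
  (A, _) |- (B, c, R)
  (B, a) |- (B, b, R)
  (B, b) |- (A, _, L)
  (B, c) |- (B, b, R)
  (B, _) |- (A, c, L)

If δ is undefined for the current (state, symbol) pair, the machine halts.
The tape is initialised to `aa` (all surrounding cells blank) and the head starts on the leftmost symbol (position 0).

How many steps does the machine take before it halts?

state=A head=0 tape=[a]a_   (A,a)→(B,b,R)
state=B head=1 tape=b[a]_   (B,a)→(B,b,R)
state=B head=2 tape=bb[_]   (B,_)→(A,c,L)
state=A head=1 tape=b[b]c   (A,b)→(A,b,R)
state=A head=2 tape=bb[c]
M halts after 4 transitions.

4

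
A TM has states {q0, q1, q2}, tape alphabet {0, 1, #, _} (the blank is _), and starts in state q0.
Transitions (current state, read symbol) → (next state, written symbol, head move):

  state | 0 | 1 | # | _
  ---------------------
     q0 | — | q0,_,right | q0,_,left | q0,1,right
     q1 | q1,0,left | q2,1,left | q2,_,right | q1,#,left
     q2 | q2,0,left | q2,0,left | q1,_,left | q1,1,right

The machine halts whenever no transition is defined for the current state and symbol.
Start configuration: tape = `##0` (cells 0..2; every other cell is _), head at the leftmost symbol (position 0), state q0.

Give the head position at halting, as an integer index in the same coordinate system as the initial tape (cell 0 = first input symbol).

2

state=q0 head=0 tape=_[#]#0   (q0,#)→(q0,_,left)
state=q0 head=-1 tape=[_]_#0   (q0,_)→(q0,1,right)
state=q0 head=0 tape=1[_]#0   (q0,_)→(q0,1,right)
state=q0 head=1 tape=11[#]0   (q0,#)→(q0,_,left)
state=q0 head=0 tape=1[1]_0   (q0,1)→(q0,_,right)
state=q0 head=1 tape=1_[_]0   (q0,_)→(q0,1,right)
state=q0 head=2 tape=1_1[0]
At halt the head is at cell 2.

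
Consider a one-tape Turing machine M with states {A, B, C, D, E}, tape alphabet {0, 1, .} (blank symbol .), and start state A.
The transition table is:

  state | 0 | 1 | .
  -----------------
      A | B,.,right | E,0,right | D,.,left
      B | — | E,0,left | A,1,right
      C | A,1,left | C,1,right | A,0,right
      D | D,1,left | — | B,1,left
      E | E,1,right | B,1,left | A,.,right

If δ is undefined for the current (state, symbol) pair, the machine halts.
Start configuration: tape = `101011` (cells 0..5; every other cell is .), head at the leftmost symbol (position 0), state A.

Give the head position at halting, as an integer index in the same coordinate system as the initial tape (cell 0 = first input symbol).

1

state=A head=0 tape=..[1]01011   (A,1)→(E,0,right)
state=E head=1 tape=..0[0]1011   (E,0)→(E,1,right)
state=E head=2 tape=..01[1]011   (E,1)→(B,1,left)
state=B head=1 tape=..0[1]1011   (B,1)→(E,0,left)
state=E head=0 tape=..[0]01011   (E,0)→(E,1,right)
state=E head=1 tape=..1[0]1011   (E,0)→(E,1,right)
state=E head=2 tape=..11[1]011   (E,1)→(B,1,left)
state=B head=1 tape=..1[1]1011   (B,1)→(E,0,left)
state=E head=0 tape=..[1]01011   (E,1)→(B,1,left)
state=B head=-1 tape=.[.]101011   (B,.)→(A,1,right)
state=A head=0 tape=.1[1]01011   (A,1)→(E,0,right)
state=E head=1 tape=.10[0]1011   (E,0)→(E,1,right)
state=E head=2 tape=.101[1]011   (E,1)→(B,1,left)
state=B head=1 tape=.10[1]1011   (B,1)→(E,0,left)
state=E head=0 tape=.1[0]01011   (E,0)→(E,1,right)
state=E head=1 tape=.11[0]1011   (E,0)→(E,1,right)
state=E head=2 tape=.111[1]011   (E,1)→(B,1,left)
state=B head=1 tape=.11[1]1011   (B,1)→(E,0,left)
state=E head=0 tape=.1[1]01011   (E,1)→(B,1,left)
state=B head=-1 tape=.[1]101011   (B,1)→(E,0,left)
state=E head=-2 tape=[.]0101011   (E,.)→(A,.,right)
state=A head=-1 tape=.[0]101011   (A,0)→(B,.,right)
state=B head=0 tape=..[1]01011   (B,1)→(E,0,left)
state=E head=-1 tape=.[.]001011   (E,.)→(A,.,right)
state=A head=0 tape=..[0]01011   (A,0)→(B,.,right)
state=B head=1 tape=...[0]1011
At halt the head is at cell 1.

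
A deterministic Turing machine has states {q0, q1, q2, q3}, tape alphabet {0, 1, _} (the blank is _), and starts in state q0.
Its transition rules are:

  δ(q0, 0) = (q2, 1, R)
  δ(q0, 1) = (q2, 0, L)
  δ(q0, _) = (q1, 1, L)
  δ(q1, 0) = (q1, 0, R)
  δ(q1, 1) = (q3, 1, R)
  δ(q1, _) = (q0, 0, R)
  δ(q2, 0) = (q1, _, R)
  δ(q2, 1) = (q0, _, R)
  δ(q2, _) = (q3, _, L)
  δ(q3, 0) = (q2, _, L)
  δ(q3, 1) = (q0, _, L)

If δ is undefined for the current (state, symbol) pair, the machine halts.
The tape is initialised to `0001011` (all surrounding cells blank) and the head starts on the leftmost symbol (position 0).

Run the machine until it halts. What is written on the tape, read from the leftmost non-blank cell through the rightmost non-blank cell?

1_0__001

q0 | [0]001011__   read 0 → write 1, move R, go to q2
q2 | 1[0]01011__   read 0 → write _, move R, go to q1
q1 | 1_[0]1011__   read 0 → write 0, move R, go to q1
q1 | 1_0[1]011__   read 1 → write 1, move R, go to q3
q3 | 1_01[0]11__   read 0 → write _, move L, go to q2
q2 | 1_0[1]_11__   read 1 → write _, move R, go to q0
q0 | 1_0_[_]11__   read _ → write 1, move L, go to q1
q1 | 1_0[_]111__   read _ → write 0, move R, go to q0
q0 | 1_00[1]11__   read 1 → write 0, move L, go to q2
q2 | 1_0[0]011__   read 0 → write _, move R, go to q1
q1 | 1_0_[0]11__   read 0 → write 0, move R, go to q1
q1 | 1_0_0[1]1__   read 1 → write 1, move R, go to q3
q3 | 1_0_01[1]__   read 1 → write _, move L, go to q0
q0 | 1_0_0[1]___   read 1 → write 0, move L, go to q2
q2 | 1_0_[0]0___   read 0 → write _, move R, go to q1
q1 | 1_0__[0]___   read 0 → write 0, move R, go to q1
q1 | 1_0__0[_]__   read _ → write 0, move R, go to q0
q0 | 1_0__00[_]_   read _ → write 1, move L, go to q1
q1 | 1_0__0[0]1_   read 0 → write 0, move R, go to q1
q1 | 1_0__00[1]_   read 1 → write 1, move R, go to q3
q3 | 1_0__001[_]
The non-blank tape span at halt is 1_0__001.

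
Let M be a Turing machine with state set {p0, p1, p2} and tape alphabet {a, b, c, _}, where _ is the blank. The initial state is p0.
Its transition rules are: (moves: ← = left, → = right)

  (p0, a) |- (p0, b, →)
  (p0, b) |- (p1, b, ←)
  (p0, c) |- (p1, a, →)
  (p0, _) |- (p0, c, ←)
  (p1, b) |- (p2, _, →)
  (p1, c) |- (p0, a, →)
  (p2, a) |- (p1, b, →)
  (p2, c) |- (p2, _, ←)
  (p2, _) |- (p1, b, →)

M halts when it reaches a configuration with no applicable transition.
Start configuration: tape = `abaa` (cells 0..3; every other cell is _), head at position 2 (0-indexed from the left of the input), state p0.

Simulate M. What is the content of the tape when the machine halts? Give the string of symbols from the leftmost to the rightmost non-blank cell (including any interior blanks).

ab_bc

state=p0 head=2 tape=ab[a]a_   (p0,a)→(p0,b,→)
state=p0 head=3 tape=abb[a]_   (p0,a)→(p0,b,→)
state=p0 head=4 tape=abbb[_]   (p0,_)→(p0,c,←)
state=p0 head=3 tape=abb[b]c   (p0,b)→(p1,b,←)
state=p1 head=2 tape=ab[b]bc   (p1,b)→(p2,_,→)
state=p2 head=3 tape=ab_[b]c
The non-blank tape span at halt is ab_bc.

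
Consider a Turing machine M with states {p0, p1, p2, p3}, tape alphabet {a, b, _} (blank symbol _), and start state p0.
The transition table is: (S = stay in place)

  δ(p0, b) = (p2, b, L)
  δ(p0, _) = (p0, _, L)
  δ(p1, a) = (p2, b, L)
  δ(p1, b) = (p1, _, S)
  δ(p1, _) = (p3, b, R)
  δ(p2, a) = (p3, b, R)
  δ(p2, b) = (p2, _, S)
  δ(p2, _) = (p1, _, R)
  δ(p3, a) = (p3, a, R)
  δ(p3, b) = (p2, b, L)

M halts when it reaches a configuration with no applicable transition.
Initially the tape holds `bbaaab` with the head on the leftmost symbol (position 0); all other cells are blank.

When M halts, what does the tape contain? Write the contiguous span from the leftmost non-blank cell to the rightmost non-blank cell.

baa_b

p0 | _[b]baaab_   read b → write b, move L, go to p2
p2 | [_]bbaaab_   read _ → write _, move R, go to p1
p1 | _[b]baaab_   read b → write _, move S, go to p1
p1 | _[_]baaab_   read _ → write b, move R, go to p3
p3 | _b[b]aaab_   read b → write b, move L, go to p2
p2 | _[b]baaab_   read b → write _, move S, go to p2
p2 | _[_]baaab_   read _ → write _, move R, go to p1
p1 | __[b]aaab_   read b → write _, move S, go to p1
p1 | __[_]aaab_   read _ → write b, move R, go to p3
p3 | __b[a]aab_   read a → write a, move R, go to p3
p3 | __ba[a]ab_   read a → write a, move R, go to p3
p3 | __baa[a]b_   read a → write a, move R, go to p3
p3 | __baaa[b]_   read b → write b, move L, go to p2
p2 | __baa[a]b_   read a → write b, move R, go to p3
p3 | __baab[b]_   read b → write b, move L, go to p2
p2 | __baa[b]b_   read b → write _, move S, go to p2
p2 | __baa[_]b_   read _ → write _, move R, go to p1
p1 | __baa_[b]_   read b → write _, move S, go to p1
p1 | __baa_[_]_   read _ → write b, move R, go to p3
p3 | __baa_b[_]
The non-blank tape span at halt is baa_b.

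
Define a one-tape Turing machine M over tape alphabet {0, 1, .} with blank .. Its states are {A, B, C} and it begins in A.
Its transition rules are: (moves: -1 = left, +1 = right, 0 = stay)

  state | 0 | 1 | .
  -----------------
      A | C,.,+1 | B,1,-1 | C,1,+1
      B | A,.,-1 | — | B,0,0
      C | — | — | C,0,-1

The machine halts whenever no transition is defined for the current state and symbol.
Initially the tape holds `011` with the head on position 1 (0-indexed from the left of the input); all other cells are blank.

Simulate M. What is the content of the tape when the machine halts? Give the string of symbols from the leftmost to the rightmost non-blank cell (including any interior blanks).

state=A head=1 tape=.0[1]1   (A,1)→(B,1,-1)
state=B head=0 tape=.[0]11   (B,0)→(A,.,-1)
state=A head=-1 tape=[.].11   (A,.)→(C,1,+1)
state=C head=0 tape=1[.]11   (C,.)→(C,0,-1)
state=C head=-1 tape=[1]011
The non-blank tape span at halt is 1011.

1011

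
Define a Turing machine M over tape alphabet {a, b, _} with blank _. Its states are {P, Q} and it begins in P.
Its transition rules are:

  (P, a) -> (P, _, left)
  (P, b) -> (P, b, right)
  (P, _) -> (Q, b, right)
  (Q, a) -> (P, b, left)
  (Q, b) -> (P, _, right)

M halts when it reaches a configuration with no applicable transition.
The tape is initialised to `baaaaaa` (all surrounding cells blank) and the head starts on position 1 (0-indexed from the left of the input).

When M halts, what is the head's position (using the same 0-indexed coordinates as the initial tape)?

state=P head=1 tape=b[a]aaaaa__   (P,a)→(P,_,left)
state=P head=0 tape=[b]_aaaaa__   (P,b)→(P,b,right)
state=P head=1 tape=b[_]aaaaa__   (P,_)→(Q,b,right)
state=Q head=2 tape=bb[a]aaaa__   (Q,a)→(P,b,left)
state=P head=1 tape=b[b]baaaa__   (P,b)→(P,b,right)
state=P head=2 tape=bb[b]aaaa__   (P,b)→(P,b,right)
state=P head=3 tape=bbb[a]aaa__   (P,a)→(P,_,left)
state=P head=2 tape=bb[b]_aaa__   (P,b)→(P,b,right)
state=P head=3 tape=bbb[_]aaa__   (P,_)→(Q,b,right)
state=Q head=4 tape=bbbb[a]aa__   (Q,a)→(P,b,left)
state=P head=3 tape=bbb[b]baa__   (P,b)→(P,b,right)
state=P head=4 tape=bbbb[b]aa__   (P,b)→(P,b,right)
state=P head=5 tape=bbbbb[a]a__   (P,a)→(P,_,left)
state=P head=4 tape=bbbb[b]_a__   (P,b)→(P,b,right)
state=P head=5 tape=bbbbb[_]a__   (P,_)→(Q,b,right)
state=Q head=6 tape=bbbbbb[a]__   (Q,a)→(P,b,left)
state=P head=5 tape=bbbbb[b]b__   (P,b)→(P,b,right)
state=P head=6 tape=bbbbbb[b]__   (P,b)→(P,b,right)
state=P head=7 tape=bbbbbbb[_]_   (P,_)→(Q,b,right)
state=Q head=8 tape=bbbbbbbb[_]
At halt the head is at cell 8.

8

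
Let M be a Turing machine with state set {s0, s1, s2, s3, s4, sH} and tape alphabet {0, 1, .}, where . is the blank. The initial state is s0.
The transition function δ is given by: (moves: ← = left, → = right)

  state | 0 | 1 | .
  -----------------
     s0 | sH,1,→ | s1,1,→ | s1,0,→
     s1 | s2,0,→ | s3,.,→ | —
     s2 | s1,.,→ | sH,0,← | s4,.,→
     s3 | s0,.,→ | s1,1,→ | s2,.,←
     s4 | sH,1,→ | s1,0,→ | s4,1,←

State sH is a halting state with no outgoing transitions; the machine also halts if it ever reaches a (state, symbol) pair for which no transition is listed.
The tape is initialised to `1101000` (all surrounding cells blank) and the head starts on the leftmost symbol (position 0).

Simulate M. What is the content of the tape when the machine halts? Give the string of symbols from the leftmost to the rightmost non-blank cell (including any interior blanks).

s0 | [1]101000..   read 1 → write 1, move →, go to s1
s1 | 1[1]01000..   read 1 → write ., move →, go to s3
s3 | 1.[0]1000..   read 0 → write ., move →, go to s0
s0 | 1..[1]000..   read 1 → write 1, move →, go to s1
s1 | 1..1[0]00..   read 0 → write 0, move →, go to s2
s2 | 1..10[0]0..   read 0 → write ., move →, go to s1
s1 | 1..10.[0]..   read 0 → write 0, move →, go to s2
s2 | 1..10.0[.].   read . → write ., move →, go to s4
s4 | 1..10.0.[.]   read . → write 1, move ←, go to s4
s4 | 1..10.0[.]1   read . → write 1, move ←, go to s4
s4 | 1..10.[0]11   read 0 → write 1, move →, go to sH
sH | 1..10.1[1]1
The non-blank tape span at halt is 1..10.111.

1..10.111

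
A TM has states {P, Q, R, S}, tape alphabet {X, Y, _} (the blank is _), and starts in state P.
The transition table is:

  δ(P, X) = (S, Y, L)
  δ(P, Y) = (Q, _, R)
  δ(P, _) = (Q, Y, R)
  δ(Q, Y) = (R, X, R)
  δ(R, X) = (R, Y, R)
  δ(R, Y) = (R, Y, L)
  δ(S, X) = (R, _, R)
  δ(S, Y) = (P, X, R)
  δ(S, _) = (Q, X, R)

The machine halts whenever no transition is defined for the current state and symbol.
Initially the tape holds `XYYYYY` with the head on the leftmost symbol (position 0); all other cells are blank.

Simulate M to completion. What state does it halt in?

state=P head=0 tape=__[X]YYYYY   (P,X)→(S,Y,L)
state=S head=-1 tape=_[_]YYYYYY   (S,_)→(Q,X,R)
state=Q head=0 tape=_X[Y]YYYYY   (Q,Y)→(R,X,R)
state=R head=1 tape=_XX[Y]YYYY   (R,Y)→(R,Y,L)
state=R head=0 tape=_X[X]YYYYY   (R,X)→(R,Y,R)
state=R head=1 tape=_XY[Y]YYYY   (R,Y)→(R,Y,L)
state=R head=0 tape=_X[Y]YYYYY   (R,Y)→(R,Y,L)
state=R head=-1 tape=_[X]YYYYYY   (R,X)→(R,Y,R)
state=R head=0 tape=_Y[Y]YYYYY   (R,Y)→(R,Y,L)
state=R head=-1 tape=_[Y]YYYYYY   (R,Y)→(R,Y,L)
state=R head=-2 tape=[_]YYYYYYY
No transition is defined for (R, _); M halts in state R.

R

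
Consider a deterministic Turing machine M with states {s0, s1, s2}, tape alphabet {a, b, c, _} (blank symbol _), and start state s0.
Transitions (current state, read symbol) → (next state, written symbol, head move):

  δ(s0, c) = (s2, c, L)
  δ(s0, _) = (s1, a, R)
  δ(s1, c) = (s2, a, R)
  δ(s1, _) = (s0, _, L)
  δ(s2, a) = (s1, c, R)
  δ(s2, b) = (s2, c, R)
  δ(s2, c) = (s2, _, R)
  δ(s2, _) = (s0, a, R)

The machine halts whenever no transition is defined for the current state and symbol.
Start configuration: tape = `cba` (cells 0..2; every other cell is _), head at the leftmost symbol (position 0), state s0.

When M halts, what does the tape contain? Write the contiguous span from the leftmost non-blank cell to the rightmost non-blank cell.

state=s0 head=0 tape=_[c]ba___   (s0,c)→(s2,c,L)
state=s2 head=-1 tape=[_]cba___   (s2,_)→(s0,a,R)
state=s0 head=0 tape=a[c]ba___   (s0,c)→(s2,c,L)
state=s2 head=-1 tape=[a]cba___   (s2,a)→(s1,c,R)
state=s1 head=0 tape=c[c]ba___   (s1,c)→(s2,a,R)
state=s2 head=1 tape=ca[b]a___   (s2,b)→(s2,c,R)
state=s2 head=2 tape=cac[a]___   (s2,a)→(s1,c,R)
state=s1 head=3 tape=cacc[_]__   (s1,_)→(s0,_,L)
state=s0 head=2 tape=cac[c]___   (s0,c)→(s2,c,L)
state=s2 head=1 tape=ca[c]c___   (s2,c)→(s2,_,R)
state=s2 head=2 tape=ca_[c]___   (s2,c)→(s2,_,R)
state=s2 head=3 tape=ca__[_]__   (s2,_)→(s0,a,R)
state=s0 head=4 tape=ca__a[_]_   (s0,_)→(s1,a,R)
state=s1 head=5 tape=ca__aa[_]   (s1,_)→(s0,_,L)
state=s0 head=4 tape=ca__a[a]_
The non-blank tape span at halt is ca__aa.

ca__aa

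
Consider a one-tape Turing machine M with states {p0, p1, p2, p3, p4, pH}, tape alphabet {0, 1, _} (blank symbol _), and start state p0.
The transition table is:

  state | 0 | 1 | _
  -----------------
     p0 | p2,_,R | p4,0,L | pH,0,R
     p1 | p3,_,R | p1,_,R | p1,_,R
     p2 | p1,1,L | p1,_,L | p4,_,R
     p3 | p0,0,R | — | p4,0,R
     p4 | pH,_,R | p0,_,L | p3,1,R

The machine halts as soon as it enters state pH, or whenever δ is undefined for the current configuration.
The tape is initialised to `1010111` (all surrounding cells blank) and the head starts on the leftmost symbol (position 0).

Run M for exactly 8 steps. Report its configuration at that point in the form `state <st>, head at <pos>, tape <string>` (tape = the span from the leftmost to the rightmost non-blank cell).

state p3, head at 4, tape 10___111

p0 | _[1]010111   read 1 → write 0, move L, go to p4
p4 | [_]0010111   read _ → write 1, move R, go to p3
p3 | 1[0]010111   read 0 → write 0, move R, go to p0
p0 | 10[0]10111   read 0 → write _, move R, go to p2
p2 | 10_[1]0111   read 1 → write _, move L, go to p1
p1 | 10[_]_0111   read _ → write _, move R, go to p1
p1 | 10_[_]0111   read _ → write _, move R, go to p1
p1 | 10__[0]111   read 0 → write _, move R, go to p3
p3 | 10___[1]11
After 8 steps: state p3, head at 4, tape 10___111.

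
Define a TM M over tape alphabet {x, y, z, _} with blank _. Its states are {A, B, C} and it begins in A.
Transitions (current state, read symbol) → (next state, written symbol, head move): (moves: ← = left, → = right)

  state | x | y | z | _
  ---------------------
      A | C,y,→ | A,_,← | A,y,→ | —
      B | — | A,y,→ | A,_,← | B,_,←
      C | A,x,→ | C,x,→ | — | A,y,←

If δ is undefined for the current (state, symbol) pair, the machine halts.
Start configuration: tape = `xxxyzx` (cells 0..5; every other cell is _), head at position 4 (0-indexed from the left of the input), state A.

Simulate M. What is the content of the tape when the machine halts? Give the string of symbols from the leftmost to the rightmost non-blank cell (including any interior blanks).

yyy__y

state=A head=4 tape=_xxxy[z]x_   (A,z)→(A,y,→)
state=A head=5 tape=_xxxyy[x]_   (A,x)→(C,y,→)
state=C head=6 tape=_xxxyyy[_]   (C,_)→(A,y,←)
state=A head=5 tape=_xxxyy[y]y   (A,y)→(A,_,←)
state=A head=4 tape=_xxxy[y]_y   (A,y)→(A,_,←)
state=A head=3 tape=_xxx[y]__y   (A,y)→(A,_,←)
state=A head=2 tape=_xx[x]___y   (A,x)→(C,y,→)
state=C head=3 tape=_xxy[_]__y   (C,_)→(A,y,←)
state=A head=2 tape=_xx[y]y__y   (A,y)→(A,_,←)
state=A head=1 tape=_x[x]_y__y   (A,x)→(C,y,→)
state=C head=2 tape=_xy[_]y__y   (C,_)→(A,y,←)
state=A head=1 tape=_x[y]yy__y   (A,y)→(A,_,←)
state=A head=0 tape=_[x]_yy__y   (A,x)→(C,y,→)
state=C head=1 tape=_y[_]yy__y   (C,_)→(A,y,←)
state=A head=0 tape=_[y]yyy__y   (A,y)→(A,_,←)
state=A head=-1 tape=[_]_yyy__y
The non-blank tape span at halt is yyy__y.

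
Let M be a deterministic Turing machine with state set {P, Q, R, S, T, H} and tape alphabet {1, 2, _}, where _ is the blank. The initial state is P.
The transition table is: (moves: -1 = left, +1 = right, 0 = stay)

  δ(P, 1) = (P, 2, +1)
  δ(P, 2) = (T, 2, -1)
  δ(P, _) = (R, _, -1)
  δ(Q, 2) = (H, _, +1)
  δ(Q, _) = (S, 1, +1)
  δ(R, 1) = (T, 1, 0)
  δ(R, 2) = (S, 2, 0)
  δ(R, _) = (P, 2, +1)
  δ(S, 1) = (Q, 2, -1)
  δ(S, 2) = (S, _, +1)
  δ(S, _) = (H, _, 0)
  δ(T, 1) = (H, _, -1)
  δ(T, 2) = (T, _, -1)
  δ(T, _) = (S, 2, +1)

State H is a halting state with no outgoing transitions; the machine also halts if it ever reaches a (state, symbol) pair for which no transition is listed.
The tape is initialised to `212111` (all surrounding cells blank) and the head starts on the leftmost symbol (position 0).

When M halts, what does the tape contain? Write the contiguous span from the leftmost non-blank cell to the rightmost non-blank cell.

state=P head=0 tape=_[2]12111_   (P,2)→(T,2,-1)
state=T head=-1 tape=[_]212111_   (T,_)→(S,2,+1)
state=S head=0 tape=2[2]12111_   (S,2)→(S,_,+1)
state=S head=1 tape=2_[1]2111_   (S,1)→(Q,2,-1)
state=Q head=0 tape=2[_]22111_   (Q,_)→(S,1,+1)
state=S head=1 tape=21[2]2111_   (S,2)→(S,_,+1)
state=S head=2 tape=21_[2]111_   (S,2)→(S,_,+1)
state=S head=3 tape=21__[1]11_   (S,1)→(Q,2,-1)
state=Q head=2 tape=21_[_]211_   (Q,_)→(S,1,+1)
state=S head=3 tape=21_1[2]11_   (S,2)→(S,_,+1)
state=S head=4 tape=21_1_[1]1_   (S,1)→(Q,2,-1)
state=Q head=3 tape=21_1[_]21_   (Q,_)→(S,1,+1)
state=S head=4 tape=21_11[2]1_   (S,2)→(S,_,+1)
state=S head=5 tape=21_11_[1]_   (S,1)→(Q,2,-1)
state=Q head=4 tape=21_11[_]2_   (Q,_)→(S,1,+1)
state=S head=5 tape=21_111[2]_   (S,2)→(S,_,+1)
state=S head=6 tape=21_111_[_]   (S,_)→(H,_,0)
state=H head=6 tape=21_111_[_]
The non-blank tape span at halt is 21_111.

21_111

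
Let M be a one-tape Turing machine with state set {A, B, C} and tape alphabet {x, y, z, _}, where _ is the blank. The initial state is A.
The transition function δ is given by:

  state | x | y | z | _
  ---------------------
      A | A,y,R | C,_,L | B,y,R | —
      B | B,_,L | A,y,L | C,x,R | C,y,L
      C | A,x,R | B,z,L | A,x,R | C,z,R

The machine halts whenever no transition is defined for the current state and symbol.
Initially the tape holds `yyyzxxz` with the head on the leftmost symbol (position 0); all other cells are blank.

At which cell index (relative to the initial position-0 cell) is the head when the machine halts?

2

state=A head=0 tape=_[y]yyzxxz   (A,y)→(C,_,L)
state=C head=-1 tape=[_]_yyzxxz   (C,_)→(C,z,R)
state=C head=0 tape=z[_]yyzxxz   (C,_)→(C,z,R)
state=C head=1 tape=zz[y]yzxxz   (C,y)→(B,z,L)
state=B head=0 tape=z[z]zyzxxz   (B,z)→(C,x,R)
state=C head=1 tape=zx[z]yzxxz   (C,z)→(A,x,R)
state=A head=2 tape=zxx[y]zxxz   (A,y)→(C,_,L)
state=C head=1 tape=zx[x]_zxxz   (C,x)→(A,x,R)
state=A head=2 tape=zxx[_]zxxz
At halt the head is at cell 2.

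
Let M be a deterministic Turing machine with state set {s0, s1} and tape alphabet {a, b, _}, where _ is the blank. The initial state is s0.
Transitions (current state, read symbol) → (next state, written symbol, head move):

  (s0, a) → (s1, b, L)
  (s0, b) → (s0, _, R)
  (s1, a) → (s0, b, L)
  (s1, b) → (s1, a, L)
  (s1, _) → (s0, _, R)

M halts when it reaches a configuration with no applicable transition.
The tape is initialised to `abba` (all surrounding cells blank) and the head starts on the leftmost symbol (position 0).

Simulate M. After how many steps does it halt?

8

s0 | _[a]bba_   read a → write b, move L, go to s1
s1 | [_]bbba_   read _ → write _, move R, go to s0
s0 | _[b]bba_   read b → write _, move R, go to s0
s0 | __[b]ba_   read b → write _, move R, go to s0
s0 | ___[b]a_   read b → write _, move R, go to s0
s0 | ____[a]_   read a → write b, move L, go to s1
s1 | ___[_]b_   read _ → write _, move R, go to s0
s0 | ____[b]_   read b → write _, move R, go to s0
s0 | _____[_]
M halts after 8 transitions.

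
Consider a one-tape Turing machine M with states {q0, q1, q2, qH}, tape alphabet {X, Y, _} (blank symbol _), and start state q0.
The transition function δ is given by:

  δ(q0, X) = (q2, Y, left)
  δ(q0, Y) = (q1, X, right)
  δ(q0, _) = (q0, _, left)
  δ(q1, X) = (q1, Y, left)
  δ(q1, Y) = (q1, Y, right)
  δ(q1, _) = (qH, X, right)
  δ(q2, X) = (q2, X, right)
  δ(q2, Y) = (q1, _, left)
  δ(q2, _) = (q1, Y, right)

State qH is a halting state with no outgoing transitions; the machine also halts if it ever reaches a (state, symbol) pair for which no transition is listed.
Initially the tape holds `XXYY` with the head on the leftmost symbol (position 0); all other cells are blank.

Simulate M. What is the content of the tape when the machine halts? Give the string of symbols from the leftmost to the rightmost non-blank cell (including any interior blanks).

state=q0 head=0 tape=_[X]XYY__   (q0,X)→(q2,Y,left)
state=q2 head=-1 tape=[_]YXYY__   (q2,_)→(q1,Y,right)
state=q1 head=0 tape=Y[Y]XYY__   (q1,Y)→(q1,Y,right)
state=q1 head=1 tape=YY[X]YY__   (q1,X)→(q1,Y,left)
state=q1 head=0 tape=Y[Y]YYY__   (q1,Y)→(q1,Y,right)
state=q1 head=1 tape=YY[Y]YY__   (q1,Y)→(q1,Y,right)
state=q1 head=2 tape=YYY[Y]Y__   (q1,Y)→(q1,Y,right)
state=q1 head=3 tape=YYYY[Y]__   (q1,Y)→(q1,Y,right)
state=q1 head=4 tape=YYYYY[_]_   (q1,_)→(qH,X,right)
state=qH head=5 tape=YYYYYX[_]
The non-blank tape span at halt is YYYYYX.

YYYYYX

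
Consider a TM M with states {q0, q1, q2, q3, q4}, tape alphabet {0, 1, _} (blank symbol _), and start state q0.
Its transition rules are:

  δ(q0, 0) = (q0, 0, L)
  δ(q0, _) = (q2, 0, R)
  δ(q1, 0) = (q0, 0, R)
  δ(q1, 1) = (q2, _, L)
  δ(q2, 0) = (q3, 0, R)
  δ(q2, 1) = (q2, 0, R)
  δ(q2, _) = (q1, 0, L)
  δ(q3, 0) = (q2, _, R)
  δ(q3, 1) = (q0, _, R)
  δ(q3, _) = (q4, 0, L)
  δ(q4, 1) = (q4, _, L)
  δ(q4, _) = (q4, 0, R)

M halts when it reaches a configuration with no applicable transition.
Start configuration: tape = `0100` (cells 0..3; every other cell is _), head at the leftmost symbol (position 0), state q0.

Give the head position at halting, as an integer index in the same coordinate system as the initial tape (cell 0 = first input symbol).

3

q0 | _[0]100_   read 0 → write 0, move L, go to q0
q0 | [_]0100_   read _ → write 0, move R, go to q2
q2 | 0[0]100_   read 0 → write 0, move R, go to q3
q3 | 00[1]00_   read 1 → write _, move R, go to q0
q0 | 00_[0]0_   read 0 → write 0, move L, go to q0
q0 | 00[_]00_   read _ → write 0, move R, go to q2
q2 | 000[0]0_   read 0 → write 0, move R, go to q3
q3 | 0000[0]_   read 0 → write _, move R, go to q2
q2 | 0000_[_]   read _ → write 0, move L, go to q1
q1 | 0000[_]0
At halt the head is at cell 3.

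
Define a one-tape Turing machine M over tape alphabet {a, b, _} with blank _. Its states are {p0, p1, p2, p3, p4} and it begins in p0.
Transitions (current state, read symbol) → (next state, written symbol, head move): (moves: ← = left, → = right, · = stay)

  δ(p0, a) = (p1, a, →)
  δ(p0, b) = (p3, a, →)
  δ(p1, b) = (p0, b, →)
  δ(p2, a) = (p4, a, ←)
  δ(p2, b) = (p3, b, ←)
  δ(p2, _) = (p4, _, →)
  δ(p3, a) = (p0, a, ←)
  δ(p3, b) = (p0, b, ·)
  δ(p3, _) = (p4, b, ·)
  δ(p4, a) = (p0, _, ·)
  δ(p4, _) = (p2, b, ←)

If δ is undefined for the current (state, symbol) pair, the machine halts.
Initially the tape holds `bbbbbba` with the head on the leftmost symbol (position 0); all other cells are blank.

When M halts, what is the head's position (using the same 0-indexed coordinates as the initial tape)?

p0 | [b]bbbbba   read b → write a, move →, go to p3
p3 | a[b]bbbba   read b → write b, move ·, go to p0
p0 | a[b]bbbba   read b → write a, move →, go to p3
p3 | aa[b]bbba   read b → write b, move ·, go to p0
p0 | aa[b]bbba   read b → write a, move →, go to p3
p3 | aaa[b]bba   read b → write b, move ·, go to p0
p0 | aaa[b]bba   read b → write a, move →, go to p3
p3 | aaaa[b]ba   read b → write b, move ·, go to p0
p0 | aaaa[b]ba   read b → write a, move →, go to p3
p3 | aaaaa[b]a   read b → write b, move ·, go to p0
p0 | aaaaa[b]a   read b → write a, move →, go to p3
p3 | aaaaaa[a]   read a → write a, move ←, go to p0
p0 | aaaaa[a]a   read a → write a, move →, go to p1
p1 | aaaaaa[a]
At halt the head is at cell 6.

6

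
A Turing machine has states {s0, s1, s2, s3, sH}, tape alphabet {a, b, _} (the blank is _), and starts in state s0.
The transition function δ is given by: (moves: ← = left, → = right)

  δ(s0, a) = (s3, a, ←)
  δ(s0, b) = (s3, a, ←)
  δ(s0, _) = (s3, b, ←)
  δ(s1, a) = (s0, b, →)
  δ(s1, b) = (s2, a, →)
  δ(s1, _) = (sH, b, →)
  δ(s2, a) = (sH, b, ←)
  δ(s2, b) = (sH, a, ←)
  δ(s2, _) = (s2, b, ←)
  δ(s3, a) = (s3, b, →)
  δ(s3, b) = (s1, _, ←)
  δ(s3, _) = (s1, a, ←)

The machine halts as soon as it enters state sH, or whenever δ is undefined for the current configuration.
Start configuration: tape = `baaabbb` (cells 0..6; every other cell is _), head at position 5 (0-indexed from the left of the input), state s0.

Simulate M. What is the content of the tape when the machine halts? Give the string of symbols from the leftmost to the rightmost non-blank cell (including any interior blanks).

bbbbbab

state=s0 head=5 tape=_baaab[b]b   (s0,b)→(s3,a,←)
state=s3 head=4 tape=_baaa[b]ab   (s3,b)→(s1,_,←)
state=s1 head=3 tape=_baa[a]_ab   (s1,a)→(s0,b,→)
state=s0 head=4 tape=_baab[_]ab   (s0,_)→(s3,b,←)
state=s3 head=3 tape=_baa[b]bab   (s3,b)→(s1,_,←)
state=s1 head=2 tape=_ba[a]_bab   (s1,a)→(s0,b,→)
state=s0 head=3 tape=_bab[_]bab   (s0,_)→(s3,b,←)
state=s3 head=2 tape=_ba[b]bbab   (s3,b)→(s1,_,←)
state=s1 head=1 tape=_b[a]_bbab   (s1,a)→(s0,b,→)
state=s0 head=2 tape=_bb[_]bbab   (s0,_)→(s3,b,←)
state=s3 head=1 tape=_b[b]bbbab   (s3,b)→(s1,_,←)
state=s1 head=0 tape=_[b]_bbbab   (s1,b)→(s2,a,→)
state=s2 head=1 tape=_a[_]bbbab   (s2,_)→(s2,b,←)
state=s2 head=0 tape=_[a]bbbbab   (s2,a)→(sH,b,←)
state=sH head=-1 tape=[_]bbbbbab
The non-blank tape span at halt is bbbbbab.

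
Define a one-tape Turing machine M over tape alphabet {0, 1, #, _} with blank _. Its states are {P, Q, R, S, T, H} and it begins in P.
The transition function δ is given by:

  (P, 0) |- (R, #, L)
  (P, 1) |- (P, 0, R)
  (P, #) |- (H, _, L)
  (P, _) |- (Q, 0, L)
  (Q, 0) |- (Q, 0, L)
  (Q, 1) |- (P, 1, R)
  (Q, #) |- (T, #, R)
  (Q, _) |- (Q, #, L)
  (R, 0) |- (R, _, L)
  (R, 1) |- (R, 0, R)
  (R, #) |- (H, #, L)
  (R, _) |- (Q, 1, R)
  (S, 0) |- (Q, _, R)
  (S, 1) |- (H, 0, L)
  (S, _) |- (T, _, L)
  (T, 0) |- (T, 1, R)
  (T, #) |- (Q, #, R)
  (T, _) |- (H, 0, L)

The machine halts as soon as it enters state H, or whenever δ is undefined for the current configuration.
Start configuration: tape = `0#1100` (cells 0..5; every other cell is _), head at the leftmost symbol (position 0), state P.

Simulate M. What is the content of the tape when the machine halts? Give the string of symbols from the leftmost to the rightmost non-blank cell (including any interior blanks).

state=P head=0 tape=_[0]#1100_   (P,0)→(R,#,L)
state=R head=-1 tape=[_]##1100_   (R,_)→(Q,1,R)
state=Q head=0 tape=1[#]#1100_   (Q,#)→(T,#,R)
state=T head=1 tape=1#[#]1100_   (T,#)→(Q,#,R)
state=Q head=2 tape=1##[1]100_   (Q,1)→(P,1,R)
state=P head=3 tape=1##1[1]00_   (P,1)→(P,0,R)
state=P head=4 tape=1##10[0]0_   (P,0)→(R,#,L)
state=R head=3 tape=1##1[0]#0_   (R,0)→(R,_,L)
state=R head=2 tape=1##[1]_#0_   (R,1)→(R,0,R)
state=R head=3 tape=1##0[_]#0_   (R,_)→(Q,1,R)
state=Q head=4 tape=1##01[#]0_   (Q,#)→(T,#,R)
state=T head=5 tape=1##01#[0]_   (T,0)→(T,1,R)
state=T head=6 tape=1##01#1[_]   (T,_)→(H,0,L)
state=H head=5 tape=1##01#[1]0
The non-blank tape span at halt is 1##01#10.

1##01#10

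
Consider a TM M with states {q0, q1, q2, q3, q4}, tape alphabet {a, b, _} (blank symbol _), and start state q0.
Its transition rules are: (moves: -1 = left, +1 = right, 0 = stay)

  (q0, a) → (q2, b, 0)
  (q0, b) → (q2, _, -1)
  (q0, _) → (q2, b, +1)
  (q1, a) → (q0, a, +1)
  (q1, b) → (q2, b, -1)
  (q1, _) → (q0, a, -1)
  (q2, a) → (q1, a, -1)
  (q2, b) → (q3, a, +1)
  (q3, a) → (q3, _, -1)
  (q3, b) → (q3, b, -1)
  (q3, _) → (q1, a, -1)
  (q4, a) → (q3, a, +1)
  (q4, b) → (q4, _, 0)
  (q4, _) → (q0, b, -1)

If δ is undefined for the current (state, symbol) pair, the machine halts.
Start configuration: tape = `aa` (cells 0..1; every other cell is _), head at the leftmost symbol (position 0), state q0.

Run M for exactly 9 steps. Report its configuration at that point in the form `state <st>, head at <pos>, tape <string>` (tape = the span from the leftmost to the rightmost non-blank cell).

q0 | ____[a]a   read a → write b, move 0, go to q2
q2 | ____[b]a   read b → write a, move +1, go to q3
q3 | ____a[a]   read a → write _, move -1, go to q3
q3 | ____[a]_   read a → write _, move -1, go to q3
q3 | ___[_]__   read _ → write a, move -1, go to q1
q1 | __[_]a__   read _ → write a, move -1, go to q0
q0 | _[_]aa__   read _ → write b, move +1, go to q2
q2 | _b[a]a__   read a → write a, move -1, go to q1
q1 | _[b]aa__   read b → write b, move -1, go to q2
q2 | [_]baa__
After 9 steps: state q2, head at -4, tape baa.

state q2, head at -4, tape baa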